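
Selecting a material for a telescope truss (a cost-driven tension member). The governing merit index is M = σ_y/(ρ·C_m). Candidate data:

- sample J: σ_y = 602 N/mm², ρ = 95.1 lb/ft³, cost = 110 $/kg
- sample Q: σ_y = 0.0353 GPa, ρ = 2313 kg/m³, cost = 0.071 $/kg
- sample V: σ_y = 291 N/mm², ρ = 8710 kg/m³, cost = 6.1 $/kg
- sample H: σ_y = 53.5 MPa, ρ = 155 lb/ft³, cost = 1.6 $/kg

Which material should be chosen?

sample Q

After converting to SI:
  sample J: σ_y = 602.0 MPa, ρ = 1523 kg/m³, cost = 110.0 $/kg
  sample Q: σ_y = 35.30 MPa, ρ = 2313 kg/m³, cost = 0.07100 $/kg
  sample V: σ_y = 291.0 MPa, ρ = 8710 kg/m³, cost = 6.100 $/kg
  sample H: σ_y = 53.50 MPa, ρ = 2483 kg/m³, cost = 1.600 $/kg
  sample Q: M = 215 kN·m per $
  sample H: M = 13.5 kN·m per $
  sample V: M = 5.48 kN·m per $
  sample J: M = 3.59 kN·m per $
Sample Q has the largest M.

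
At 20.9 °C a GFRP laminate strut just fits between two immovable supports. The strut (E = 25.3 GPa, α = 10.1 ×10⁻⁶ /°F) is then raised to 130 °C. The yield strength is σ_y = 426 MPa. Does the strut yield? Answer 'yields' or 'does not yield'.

α = 10.1×10⁻⁶/°F × 9/5 = 18.2×10⁻⁶/K.
ΔT = 109.1 K. Constrained thermal stress σ = E·α·ΔT = 25.30×10³ MPa × 18.2×10⁻⁶ × 109.1 = 50.2 MPa (compressive).
Compare to σ_y = 426 MPa: σ < σ_y, so it does not yield.

does not yield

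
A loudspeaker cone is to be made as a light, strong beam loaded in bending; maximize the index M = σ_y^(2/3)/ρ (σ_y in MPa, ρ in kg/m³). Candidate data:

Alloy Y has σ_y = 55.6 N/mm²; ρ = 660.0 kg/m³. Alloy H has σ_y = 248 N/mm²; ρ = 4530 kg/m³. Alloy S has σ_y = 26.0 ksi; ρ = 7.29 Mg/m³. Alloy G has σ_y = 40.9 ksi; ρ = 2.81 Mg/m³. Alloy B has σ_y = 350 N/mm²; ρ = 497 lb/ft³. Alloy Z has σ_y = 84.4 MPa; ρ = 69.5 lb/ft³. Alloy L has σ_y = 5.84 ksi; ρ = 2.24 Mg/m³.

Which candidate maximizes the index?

alloy Y

After converting to SI:
  alloy Y: σ_y = 55.60 MPa, ρ = 660.0 kg/m³
  alloy H: σ_y = 248.0 MPa, ρ = 4530 kg/m³
  alloy S: σ_y = 179.3 MPa, ρ = 7290 kg/m³
  alloy G: σ_y = 282.0 MPa, ρ = 2810 kg/m³
  alloy B: σ_y = 350.0 MPa, ρ = 7961 kg/m³
  alloy Z: σ_y = 84.40 MPa, ρ = 1113 kg/m³
  alloy L: σ_y = 40.27 MPa, ρ = 2240 kg/m³
  alloy Y: M = 22.1×10⁻³
  alloy Z: M = 17.3×10⁻³
  alloy G: M = 15.3×10⁻³
  alloy H: M = 8.71×10⁻³
  alloy B: M = 6.24×10⁻³
  alloy L: M = 5.24×10⁻³
  alloy S: M = 4.36×10⁻³
Highest index: alloy Y.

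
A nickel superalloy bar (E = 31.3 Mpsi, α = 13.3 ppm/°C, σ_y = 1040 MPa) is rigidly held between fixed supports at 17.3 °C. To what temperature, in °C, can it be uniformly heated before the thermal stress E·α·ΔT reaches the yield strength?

E = 31.3 Mpsi = 215.8 GPa.
E·α·ΔT = 1040 MPa ⇒ ΔT = 1040 / (215.8×10³ × 13.3×10⁻⁶) = 362.3 K.
T = 17.3 + 362.3 = 379.6 °C.

380 °C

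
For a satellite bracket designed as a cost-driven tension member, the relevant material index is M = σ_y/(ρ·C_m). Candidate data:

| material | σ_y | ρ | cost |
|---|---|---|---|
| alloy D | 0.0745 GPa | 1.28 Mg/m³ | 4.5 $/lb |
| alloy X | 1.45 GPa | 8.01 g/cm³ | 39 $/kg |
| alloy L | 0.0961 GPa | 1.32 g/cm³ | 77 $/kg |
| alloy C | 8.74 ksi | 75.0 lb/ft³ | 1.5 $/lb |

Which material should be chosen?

In SI units:
  alloy D: σ_y = 74.50 MPa, ρ = 1280 kg/m³, cost = 9.921 $/kg
  alloy X: σ_y = 1450 MPa, ρ = 8010 kg/m³, cost = 39.00 $/kg
  alloy L: σ_y = 96.10 MPa, ρ = 1320 kg/m³, cost = 77.00 $/kg
  alloy C: σ_y = 60.26 MPa, ρ = 1201 kg/m³, cost = 3.307 $/kg
  alloy C: M = 15.2 kN·m per $
  alloy D: M = 5.87 kN·m per $
  alloy X: M = 4.64 kN·m per $
  alloy L: M = 0.945 kN·m per $
The maximum is for alloy C.

alloy C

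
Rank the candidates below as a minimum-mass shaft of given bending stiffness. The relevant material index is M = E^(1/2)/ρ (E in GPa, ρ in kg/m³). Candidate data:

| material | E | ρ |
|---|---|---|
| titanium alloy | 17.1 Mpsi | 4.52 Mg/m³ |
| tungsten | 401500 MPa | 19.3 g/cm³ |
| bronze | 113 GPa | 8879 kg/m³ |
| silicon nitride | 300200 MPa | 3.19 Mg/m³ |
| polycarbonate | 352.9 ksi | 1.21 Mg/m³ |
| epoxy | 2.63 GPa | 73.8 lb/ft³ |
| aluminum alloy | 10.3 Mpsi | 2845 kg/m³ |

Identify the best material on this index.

silicon nitride

Convert each candidate to consistent units, then evaluate M:
  titanium alloy: E = 117.9 GPa, ρ = 4520 kg/m³
  tungsten: E = 401.5 GPa, ρ = 19300 kg/m³
  bronze: E = 113.0 GPa, ρ = 8879 kg/m³
  silicon nitride: E = 300.2 GPa, ρ = 3190 kg/m³
  polycarbonate: E = 2.433 GPa, ρ = 1210 kg/m³
  epoxy: E = 2.630 GPa, ρ = 1182 kg/m³
  aluminum alloy: E = 71.02 GPa, ρ = 2845 kg/m³
  silicon nitride: M = 5.43×10⁻³
  aluminum alloy: M = 2.96×10⁻³
  titanium alloy: M = 2.40×10⁻³
  epoxy: M = 1.37×10⁻³
  polycarbonate: M = 1.29×10⁻³
  bronze: M = 1.20×10⁻³
  tungsten: M = 1.04×10⁻³
Silicon nitride has the largest M.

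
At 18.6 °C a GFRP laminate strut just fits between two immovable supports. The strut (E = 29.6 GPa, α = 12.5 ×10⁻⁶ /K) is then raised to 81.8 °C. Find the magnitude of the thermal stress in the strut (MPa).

ΔT = 63.20 K. Constrained thermal stress σ = E·α·ΔT = 29.60×10³ MPa × 12.5×10⁻⁶ × 63.20 = 23.4 MPa (compressive).

23.4 MPa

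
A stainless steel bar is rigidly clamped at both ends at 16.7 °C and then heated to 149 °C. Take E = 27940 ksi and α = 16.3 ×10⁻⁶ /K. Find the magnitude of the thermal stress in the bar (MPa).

415 MPa

E = 27940 ksi = 192.6 GPa.
ΔT = 132.3 K. Constrained thermal stress σ = E·α·ΔT = 192.6×10³ MPa × 16.3×10⁻⁶ × 132.3 = 415 MPa (compressive).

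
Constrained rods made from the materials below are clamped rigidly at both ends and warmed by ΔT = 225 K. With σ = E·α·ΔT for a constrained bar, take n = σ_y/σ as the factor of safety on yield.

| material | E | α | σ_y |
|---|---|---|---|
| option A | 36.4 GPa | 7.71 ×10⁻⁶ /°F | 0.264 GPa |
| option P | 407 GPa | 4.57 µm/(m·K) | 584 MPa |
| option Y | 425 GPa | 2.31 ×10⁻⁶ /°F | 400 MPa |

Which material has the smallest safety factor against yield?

Per material, after unit conversion:
  option A: E = 36.40, α = 13.9, σ_y = 264.0 → σ = 114 MPa, n = 2.32
  option P: E = 407.0, α = 4.57, σ_y = 584.0 → σ = 418 MPa, n = 1.40
  option Y: E = 425.0, α = 4.16, σ_y = 400.0 → σ = 398 MPa, n = 1.01
The minimum is option Y at n = 1.01.

option Y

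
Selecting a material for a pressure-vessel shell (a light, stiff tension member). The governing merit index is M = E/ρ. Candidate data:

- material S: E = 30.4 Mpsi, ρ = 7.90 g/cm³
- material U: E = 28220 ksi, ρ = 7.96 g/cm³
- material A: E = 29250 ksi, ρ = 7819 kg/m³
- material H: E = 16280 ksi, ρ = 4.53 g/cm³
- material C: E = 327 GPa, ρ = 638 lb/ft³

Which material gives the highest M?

material C

In SI units:
  material S: E = 209.6 GPa, ρ = 7900 kg/m³
  material U: E = 194.6 GPa, ρ = 7960 kg/m³
  material A: E = 201.7 GPa, ρ = 7819 kg/m³
  material H: E = 112.2 GPa, ρ = 4530 kg/m³
  material C: E = 327.0 GPa, ρ = 10220 kg/m³
  material C: M = 32.0 MN·m/kg
  material S: M = 26.5 MN·m/kg
  material A: M = 25.8 MN·m/kg
  material H: M = 24.8 MN·m/kg
  material U: M = 24.4 MN·m/kg
Material C has the largest M.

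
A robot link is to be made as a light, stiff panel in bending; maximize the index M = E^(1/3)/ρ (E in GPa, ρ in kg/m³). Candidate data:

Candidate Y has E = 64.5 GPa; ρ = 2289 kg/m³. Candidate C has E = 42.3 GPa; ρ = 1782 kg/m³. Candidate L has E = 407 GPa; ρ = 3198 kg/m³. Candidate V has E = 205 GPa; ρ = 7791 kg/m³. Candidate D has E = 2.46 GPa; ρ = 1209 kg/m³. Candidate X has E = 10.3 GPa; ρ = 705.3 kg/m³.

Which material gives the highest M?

candidate X

Computing M directly (units already consistent):
  candidate X: M = 3.08×10⁻³
  candidate L: M = 2.32×10⁻³
  candidate C: M = 1.96×10⁻³
  candidate Y: M = 1.75×10⁻³
  candidate D: M = 1.12×10⁻³
  candidate V: M = 0.757×10⁻³
Highest index: candidate X.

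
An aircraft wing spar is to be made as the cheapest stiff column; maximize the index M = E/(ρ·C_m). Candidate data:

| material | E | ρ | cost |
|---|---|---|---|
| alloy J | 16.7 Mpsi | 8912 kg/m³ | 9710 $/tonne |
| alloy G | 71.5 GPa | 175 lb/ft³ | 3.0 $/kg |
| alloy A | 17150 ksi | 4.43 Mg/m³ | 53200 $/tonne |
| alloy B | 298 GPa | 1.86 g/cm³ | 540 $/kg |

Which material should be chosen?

alloy G

In SI units:
  alloy J: E = 115.1 GPa, ρ = 8912 kg/m³, cost = 9.710 $/kg
  alloy G: E = 71.50 GPa, ρ = 2803 kg/m³, cost = 3.000 $/kg
  alloy A: E = 118.2 GPa, ρ = 4430 kg/m³, cost = 53.20 $/kg
  alloy B: E = 298.0 GPa, ρ = 1860 kg/m³, cost = 540.0 $/kg
  alloy G: M = 8.50 MN·m per $
  alloy J: M = 1.33 MN·m per $
  alloy A: M = 0.502 MN·m per $
  alloy B: M = 0.297 MN·m per $
Highest index: alloy G.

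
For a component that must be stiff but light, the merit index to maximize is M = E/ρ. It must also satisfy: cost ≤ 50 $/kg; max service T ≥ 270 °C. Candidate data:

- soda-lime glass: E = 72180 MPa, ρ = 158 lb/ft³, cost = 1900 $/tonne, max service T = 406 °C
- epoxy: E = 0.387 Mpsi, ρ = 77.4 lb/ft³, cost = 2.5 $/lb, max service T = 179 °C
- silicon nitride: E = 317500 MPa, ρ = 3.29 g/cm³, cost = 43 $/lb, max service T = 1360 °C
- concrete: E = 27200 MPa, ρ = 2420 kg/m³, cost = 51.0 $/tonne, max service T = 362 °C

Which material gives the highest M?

Screen on constraints: cost ≤ 50 $/kg; max service T ≥ 270 °C. Survivors: soda-lime glass, concrete.
Putting every candidate on a common basis:
  soda-lime glass: E = 72.18 GPa, ρ = 2531 kg/m³
  concrete: E = 27.20 GPa, ρ = 2420 kg/m³
  soda-lime glass: M = 28.5 MN·m/kg
  concrete: M = 11.2 MN·m/kg
Soda-lime glass ranks first.

soda-lime glass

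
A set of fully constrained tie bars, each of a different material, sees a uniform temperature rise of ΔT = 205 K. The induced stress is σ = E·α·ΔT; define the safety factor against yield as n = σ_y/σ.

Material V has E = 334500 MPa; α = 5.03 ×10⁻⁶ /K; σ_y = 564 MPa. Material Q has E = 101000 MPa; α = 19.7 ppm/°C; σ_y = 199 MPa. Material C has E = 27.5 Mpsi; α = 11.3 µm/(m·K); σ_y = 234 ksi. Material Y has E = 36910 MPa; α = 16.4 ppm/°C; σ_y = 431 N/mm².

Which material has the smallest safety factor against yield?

material Q

In consistent units (E in GPa, α in ×10⁻⁶/K, σ_y in MPa):
  material V: E = 334.5, α = 5.03, σ_y = 564.0 → σ = 345 MPa, n = 1.64
  material Q: E = 101.0, α = 19.7, σ_y = 199.0 → σ = 408 MPa, n = 0.488
  material C: E = 189.6, α = 11.3, σ_y = 1613 → σ = 439 MPa, n = 3.67
  material Y: E = 36.91, α = 16.4, σ_y = 431.0 → σ = 124 MPa, n = 3.47
Smallest n: material Q with n = 0.488.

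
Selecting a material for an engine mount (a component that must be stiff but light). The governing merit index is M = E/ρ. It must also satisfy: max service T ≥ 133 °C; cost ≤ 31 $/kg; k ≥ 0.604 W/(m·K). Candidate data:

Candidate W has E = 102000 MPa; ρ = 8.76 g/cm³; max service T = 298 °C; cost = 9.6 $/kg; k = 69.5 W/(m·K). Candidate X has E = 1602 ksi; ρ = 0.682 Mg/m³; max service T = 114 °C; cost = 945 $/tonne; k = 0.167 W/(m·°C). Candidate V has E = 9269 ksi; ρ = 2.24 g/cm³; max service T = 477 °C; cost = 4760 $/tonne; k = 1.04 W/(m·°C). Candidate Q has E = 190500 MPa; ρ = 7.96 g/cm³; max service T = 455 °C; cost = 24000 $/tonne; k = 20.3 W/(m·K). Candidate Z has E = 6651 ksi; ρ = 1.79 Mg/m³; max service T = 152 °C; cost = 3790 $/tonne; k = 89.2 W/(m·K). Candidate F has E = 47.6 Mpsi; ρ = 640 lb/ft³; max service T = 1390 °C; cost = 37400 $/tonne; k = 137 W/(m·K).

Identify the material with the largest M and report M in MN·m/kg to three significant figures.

candidate V, M = 28.5 MN·m/kg

Screen on constraints: max service T ≥ 133 °C; cost ≤ 31 $/kg; k ≥ 0.604 W/(m·K). Survivors: candidate W, candidate V, candidate Q, candidate Z.
Normalizing units and computing the index:
  candidate W: E = 102.0 GPa, ρ = 8760 kg/m³
  candidate V: E = 63.91 GPa, ρ = 2240 kg/m³
  candidate Q: E = 190.5 GPa, ρ = 7960 kg/m³
  candidate Z: E = 45.86 GPa, ρ = 1790 kg/m³
  candidate V: M = 28.5 MN·m/kg
  candidate Z: M = 25.6 MN·m/kg
  candidate Q: M = 23.9 MN·m/kg
  candidate W: M = 11.6 MN·m/kg
Highest index: candidate V.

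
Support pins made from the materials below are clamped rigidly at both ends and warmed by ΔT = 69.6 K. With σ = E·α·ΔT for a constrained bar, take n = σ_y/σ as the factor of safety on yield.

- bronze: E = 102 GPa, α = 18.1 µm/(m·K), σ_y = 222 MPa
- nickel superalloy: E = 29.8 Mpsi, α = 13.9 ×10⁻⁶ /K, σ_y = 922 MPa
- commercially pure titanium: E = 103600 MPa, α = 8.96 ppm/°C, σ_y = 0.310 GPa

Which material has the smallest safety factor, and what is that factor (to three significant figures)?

In consistent units (E in GPa, α in ×10⁻⁶/K, σ_y in MPa):
  bronze: E = 102.0, α = 18.1, σ_y = 222.0 → σ = 128 MPa, n = 1.73
  nickel superalloy: E = 205.5, α = 13.9, σ_y = 922.0 → σ = 199 MPa, n = 4.64
  commercially pure titanium: E = 103.6, α = 8.96, σ_y = 310.0 → σ = 64.6 MPa, n = 4.80
Smallest n: bronze with n = 1.73.

bronze, n = 1.73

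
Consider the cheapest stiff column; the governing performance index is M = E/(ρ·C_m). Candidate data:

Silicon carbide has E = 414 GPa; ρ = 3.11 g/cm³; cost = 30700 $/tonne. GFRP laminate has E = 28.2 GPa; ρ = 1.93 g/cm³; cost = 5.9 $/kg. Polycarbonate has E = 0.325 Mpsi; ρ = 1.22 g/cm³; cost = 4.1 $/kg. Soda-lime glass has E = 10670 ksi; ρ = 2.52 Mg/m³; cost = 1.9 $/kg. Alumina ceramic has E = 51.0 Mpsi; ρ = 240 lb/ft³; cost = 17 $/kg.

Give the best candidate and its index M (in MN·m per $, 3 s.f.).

soda-lime glass, M = 15.4 MN·m per $

Normalizing units and computing the index:
  silicon carbide: E = 414.0 GPa, ρ = 3110 kg/m³, cost = 30.70 $/kg
  GFRP laminate: E = 28.20 GPa, ρ = 1930 kg/m³, cost = 5.900 $/kg
  polycarbonate: E = 2.241 GPa, ρ = 1220 kg/m³, cost = 4.100 $/kg
  soda-lime glass: E = 73.57 GPa, ρ = 2520 kg/m³, cost = 1.900 $/kg
  alumina ceramic: E = 351.6 GPa, ρ = 3844 kg/m³, cost = 17.00 $/kg
  soda-lime glass: M = 15.4 MN·m per $
  alumina ceramic: M = 5.38 MN·m per $
  silicon carbide: M = 4.34 MN·m per $
  GFRP laminate: M = 2.48 MN·m per $
  polycarbonate: M = 0.448 MN·m per $
Soda-lime glass has the largest M.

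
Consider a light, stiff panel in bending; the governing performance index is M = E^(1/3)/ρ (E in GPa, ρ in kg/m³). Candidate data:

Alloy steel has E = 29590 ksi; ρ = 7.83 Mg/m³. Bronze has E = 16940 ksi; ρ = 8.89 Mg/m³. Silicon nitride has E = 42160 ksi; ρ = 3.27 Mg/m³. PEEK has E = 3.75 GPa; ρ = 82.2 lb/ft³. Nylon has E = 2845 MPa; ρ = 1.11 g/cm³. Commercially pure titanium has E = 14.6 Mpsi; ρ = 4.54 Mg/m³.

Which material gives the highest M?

silicon nitride

Convert each candidate to consistent units, then evaluate M:
  alloy steel: E = 204.0 GPa, ρ = 7830 kg/m³
  bronze: E = 116.8 GPa, ρ = 8890 kg/m³
  silicon nitride: E = 290.7 GPa, ρ = 3270 kg/m³
  PEEK: E = 3.750 GPa, ρ = 1317 kg/m³
  nylon: E = 2.845 GPa, ρ = 1110 kg/m³
  commercially pure titanium: E = 100.7 GPa, ρ = 4540 kg/m³
  silicon nitride: M = 2.03×10⁻³
  nylon: M = 1.28×10⁻³
  PEEK: M = 1.18×10⁻³
  commercially pure titanium: M = 1.02×10⁻³
  alloy steel: M = 0.752×10⁻³
  bronze: M = 0.550×10⁻³
Silicon nitride has the largest M.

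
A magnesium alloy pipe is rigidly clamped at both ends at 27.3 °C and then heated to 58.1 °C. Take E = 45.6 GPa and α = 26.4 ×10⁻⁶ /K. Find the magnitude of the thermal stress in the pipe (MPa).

37.1 MPa

ΔT = 30.80 K. Constrained thermal stress σ = E·α·ΔT = 45.60×10³ MPa × 26.4×10⁻⁶ × 30.80 = 37.1 MPa (compressive).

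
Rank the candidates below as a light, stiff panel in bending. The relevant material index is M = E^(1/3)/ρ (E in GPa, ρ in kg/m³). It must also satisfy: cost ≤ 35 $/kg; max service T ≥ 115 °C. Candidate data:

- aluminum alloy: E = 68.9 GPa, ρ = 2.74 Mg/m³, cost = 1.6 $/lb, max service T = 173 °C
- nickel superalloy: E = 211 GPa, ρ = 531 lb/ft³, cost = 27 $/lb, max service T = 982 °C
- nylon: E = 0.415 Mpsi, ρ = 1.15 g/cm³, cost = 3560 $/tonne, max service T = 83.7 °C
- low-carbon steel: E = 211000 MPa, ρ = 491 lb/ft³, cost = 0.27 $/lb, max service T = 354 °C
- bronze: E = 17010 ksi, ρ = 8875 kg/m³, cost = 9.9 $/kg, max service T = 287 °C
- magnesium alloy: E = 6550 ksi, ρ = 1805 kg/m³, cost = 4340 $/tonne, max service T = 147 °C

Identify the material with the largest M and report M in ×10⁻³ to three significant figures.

magnesium alloy, M = 1.97×10⁻³

Screen on constraints: cost ≤ 35 $/kg; max service T ≥ 115 °C. Survivors: aluminum alloy, low-carbon steel, bronze, magnesium alloy.
In SI units:
  aluminum alloy: E = 68.90 GPa, ρ = 2740 kg/m³
  low-carbon steel: E = 211.0 GPa, ρ = 7865 kg/m³
  bronze: E = 117.3 GPa, ρ = 8875 kg/m³
  magnesium alloy: E = 45.16 GPa, ρ = 1805 kg/m³
  magnesium alloy: M = 1.97×10⁻³
  aluminum alloy: M = 1.50×10⁻³
  low-carbon steel: M = 0.757×10⁻³
  bronze: M = 0.552×10⁻³
Magnesium alloy has the largest M.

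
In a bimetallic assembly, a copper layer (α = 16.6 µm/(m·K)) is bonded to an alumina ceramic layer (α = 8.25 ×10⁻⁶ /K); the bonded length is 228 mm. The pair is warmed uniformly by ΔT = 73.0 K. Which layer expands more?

copper

α(copper) = 16.6×10⁻⁶/K vs α(alumina ceramic) = 8.25×10⁻⁶/K.
Higher α expands more for the same ΔT: copper.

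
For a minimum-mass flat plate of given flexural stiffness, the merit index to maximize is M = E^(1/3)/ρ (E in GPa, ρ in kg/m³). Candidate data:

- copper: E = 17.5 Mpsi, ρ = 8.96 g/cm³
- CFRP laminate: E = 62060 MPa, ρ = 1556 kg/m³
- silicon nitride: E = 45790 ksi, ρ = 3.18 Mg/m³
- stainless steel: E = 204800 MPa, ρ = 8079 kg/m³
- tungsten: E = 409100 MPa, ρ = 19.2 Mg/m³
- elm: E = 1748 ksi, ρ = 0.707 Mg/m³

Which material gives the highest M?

elm

In SI units:
  copper: E = 120.7 GPa, ρ = 8960 kg/m³
  CFRP laminate: E = 62.06 GPa, ρ = 1556 kg/m³
  silicon nitride: E = 315.7 GPa, ρ = 3180 kg/m³
  stainless steel: E = 204.8 GPa, ρ = 8079 kg/m³
  tungsten: E = 409.1 GPa, ρ = 19200 kg/m³
  elm: E = 12.05 GPa, ρ = 707.0 kg/m³
  elm: M = 3.24×10⁻³
  CFRP laminate: M = 2.54×10⁻³
  silicon nitride: M = 2.14×10⁻³
  stainless steel: M = 0.730×10⁻³
  copper: M = 0.551×10⁻³
  tungsten: M = 0.387×10⁻³
Elm ranks first.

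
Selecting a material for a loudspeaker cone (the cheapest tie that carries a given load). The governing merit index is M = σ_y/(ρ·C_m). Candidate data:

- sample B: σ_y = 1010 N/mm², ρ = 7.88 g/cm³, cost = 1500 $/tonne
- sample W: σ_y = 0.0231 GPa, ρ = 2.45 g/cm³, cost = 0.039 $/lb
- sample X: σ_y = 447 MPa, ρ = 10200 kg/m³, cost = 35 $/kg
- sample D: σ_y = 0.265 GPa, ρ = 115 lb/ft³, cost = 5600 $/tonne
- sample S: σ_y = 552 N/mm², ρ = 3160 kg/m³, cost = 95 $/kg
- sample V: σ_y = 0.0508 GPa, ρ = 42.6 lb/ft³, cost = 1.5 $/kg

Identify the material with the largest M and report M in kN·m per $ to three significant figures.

Normalizing units and computing the index:
  sample B: σ_y = 1010 MPa, ρ = 7880 kg/m³, cost = 1.500 $/kg
  sample W: σ_y = 23.10 MPa, ρ = 2450 kg/m³, cost = 0.08598 $/kg
  sample X: σ_y = 447.0 MPa, ρ = 10200 kg/m³, cost = 35.00 $/kg
  sample D: σ_y = 265.0 MPa, ρ = 1842 kg/m³, cost = 5.600 $/kg
  sample S: σ_y = 552.0 MPa, ρ = 3160 kg/m³, cost = 95.00 $/kg
  sample V: σ_y = 50.80 MPa, ρ = 682.4 kg/m³, cost = 1.500 $/kg
  sample W: M = 110 kN·m per $
  sample B: M = 85.4 kN·m per $
  sample V: M = 49.6 kN·m per $
  sample D: M = 25.7 kN·m per $
  sample S: M = 1.84 kN·m per $
  sample X: M = 1.25 kN·m per $
Sample W has the largest M.

sample W, M = 110 kN·m per $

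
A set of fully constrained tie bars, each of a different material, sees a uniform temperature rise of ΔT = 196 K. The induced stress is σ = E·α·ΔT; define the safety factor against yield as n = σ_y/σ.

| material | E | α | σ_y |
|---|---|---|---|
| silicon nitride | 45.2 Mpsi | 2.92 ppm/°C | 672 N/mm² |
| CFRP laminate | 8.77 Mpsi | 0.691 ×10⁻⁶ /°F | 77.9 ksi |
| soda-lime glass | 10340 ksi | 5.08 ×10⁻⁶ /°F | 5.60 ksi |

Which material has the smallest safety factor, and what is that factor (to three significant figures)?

Per material, after unit conversion:
  silicon nitride: E = 311.6, α = 2.92, σ_y = 672.0 → σ = 178 MPa, n = 3.77
  CFRP laminate: E = 60.47, α = 1.24, σ_y = 537.1 → σ = 14.7 MPa, n = 36.4
  soda-lime glass: E = 71.29, α = 9.14, σ_y = 38.61 → σ = 128 MPa, n = 0.302
Soda-lime glass has the lowest safety factor, n = 0.302.

soda-lime glass, n = 0.302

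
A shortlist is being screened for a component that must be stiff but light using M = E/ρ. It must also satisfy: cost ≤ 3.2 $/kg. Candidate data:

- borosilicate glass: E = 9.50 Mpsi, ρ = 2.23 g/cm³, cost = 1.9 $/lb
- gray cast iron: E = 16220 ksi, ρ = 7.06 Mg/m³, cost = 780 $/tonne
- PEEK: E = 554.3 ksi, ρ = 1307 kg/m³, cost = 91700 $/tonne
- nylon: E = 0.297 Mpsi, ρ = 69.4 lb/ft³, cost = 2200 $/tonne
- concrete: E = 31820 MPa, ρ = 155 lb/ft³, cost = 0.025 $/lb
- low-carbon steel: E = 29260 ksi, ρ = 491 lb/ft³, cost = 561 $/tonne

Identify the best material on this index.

Screen on constraints: cost ≤ 3.2 $/kg. Survivors: gray cast iron, nylon, concrete, low-carbon steel.
After converting to SI:
  gray cast iron: E = 111.8 GPa, ρ = 7060 kg/m³
  nylon: E = 2.048 GPa, ρ = 1112 kg/m³
  concrete: E = 31.82 GPa, ρ = 2483 kg/m³
  low-carbon steel: E = 201.7 GPa, ρ = 7865 kg/m³
  low-carbon steel: M = 25.7 MN·m/kg
  gray cast iron: M = 15.8 MN·m/kg
  concrete: M = 12.8 MN·m/kg
  nylon: M = 1.84 MN·m/kg
Low-carbon steel has the largest M.

low-carbon steel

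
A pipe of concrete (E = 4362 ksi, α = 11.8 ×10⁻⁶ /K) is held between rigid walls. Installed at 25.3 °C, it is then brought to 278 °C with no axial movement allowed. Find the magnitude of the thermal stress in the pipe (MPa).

89.7 MPa

E = 4362 ksi = 30.07 GPa.
ΔT = 252.7 K. Constrained thermal stress σ = E·α·ΔT = 30.07×10³ MPa × 11.8×10⁻⁶ × 252.7 = 89.7 MPa (compressive).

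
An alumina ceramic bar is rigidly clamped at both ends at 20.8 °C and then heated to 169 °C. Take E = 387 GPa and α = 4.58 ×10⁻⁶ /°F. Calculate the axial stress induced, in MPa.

α = 4.58×10⁻⁶/°F × 9/5 = 8.24×10⁻⁶/K.
ΔT = 148.2 K. Constrained thermal stress σ = E·α·ΔT = 387.0×10³ MPa × 8.24×10⁻⁶ × 148.2 = 473 MPa (compressive).

473 MPa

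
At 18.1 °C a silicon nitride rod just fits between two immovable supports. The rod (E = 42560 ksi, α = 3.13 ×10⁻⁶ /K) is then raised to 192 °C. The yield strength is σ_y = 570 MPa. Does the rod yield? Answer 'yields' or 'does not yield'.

E = 42560 ksi = 293.4 GPa.
ΔT = 173.9 K. Constrained thermal stress σ = E·α·ΔT = 293.4×10³ MPa × 3.13×10⁻⁶ × 173.9 = 160 MPa (compressive).
Compare to σ_y = 570 MPa: σ < σ_y, so it does not yield.

does not yield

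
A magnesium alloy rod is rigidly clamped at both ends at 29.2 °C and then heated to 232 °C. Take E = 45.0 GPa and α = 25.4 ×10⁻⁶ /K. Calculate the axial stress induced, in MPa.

232 MPa

ΔT = 202.8 K. Constrained thermal stress σ = E·α·ΔT = 45.00×10³ MPa × 25.4×10⁻⁶ × 202.8 = 232 MPa (compressive).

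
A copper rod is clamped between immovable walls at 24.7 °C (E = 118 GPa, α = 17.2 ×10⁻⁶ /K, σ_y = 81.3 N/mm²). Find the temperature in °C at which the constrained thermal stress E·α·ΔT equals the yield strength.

σ_y = 81.3 N/mm² = 81.30 MPa.
E·α·ΔT = 81.30 MPa ⇒ ΔT = 81.30 / (118.0×10³ × 17.2×10⁻⁶) = 40.06 K.
T = 24.7 + 40.06 = 64.76 °C.

64.8 °C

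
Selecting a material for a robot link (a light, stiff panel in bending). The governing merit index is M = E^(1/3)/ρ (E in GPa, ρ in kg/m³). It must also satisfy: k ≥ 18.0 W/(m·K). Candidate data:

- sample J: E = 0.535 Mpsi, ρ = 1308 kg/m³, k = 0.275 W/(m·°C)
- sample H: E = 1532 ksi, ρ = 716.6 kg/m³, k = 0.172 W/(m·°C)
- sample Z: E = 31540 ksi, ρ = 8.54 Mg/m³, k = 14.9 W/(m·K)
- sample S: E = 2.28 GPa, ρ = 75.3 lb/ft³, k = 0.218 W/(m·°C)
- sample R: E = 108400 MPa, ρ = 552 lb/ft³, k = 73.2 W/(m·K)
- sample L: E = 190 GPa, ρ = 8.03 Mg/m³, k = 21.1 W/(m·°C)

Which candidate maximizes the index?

Screen on constraints: k ≥ 18.0 W/(m·K). Survivors: sample R, sample L.
In SI units:
  sample R: E = 108.4 GPa, ρ = 8842 kg/m³
  sample L: E = 190.0 GPa, ρ = 8030 kg/m³
  sample L: M = 0.716×10⁻³
  sample R: M = 0.539×10⁻³
Sample L has the largest M.

sample L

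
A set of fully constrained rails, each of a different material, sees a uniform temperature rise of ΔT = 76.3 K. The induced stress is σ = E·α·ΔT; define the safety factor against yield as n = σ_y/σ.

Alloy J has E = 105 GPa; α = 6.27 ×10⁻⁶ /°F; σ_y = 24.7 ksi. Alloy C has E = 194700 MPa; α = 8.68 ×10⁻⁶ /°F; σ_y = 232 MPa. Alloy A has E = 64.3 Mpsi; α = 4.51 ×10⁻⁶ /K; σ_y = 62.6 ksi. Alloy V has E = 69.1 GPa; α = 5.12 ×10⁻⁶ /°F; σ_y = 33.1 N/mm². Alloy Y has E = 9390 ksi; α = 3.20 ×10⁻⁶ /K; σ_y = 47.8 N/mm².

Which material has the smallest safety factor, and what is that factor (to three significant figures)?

Per material, after unit conversion:
  alloy J: E = 105.0, α = 11.3, σ_y = 170.3 → σ = 90.4 MPa, n = 1.88
  alloy C: E = 194.7, α = 15.6, σ_y = 232.0 → σ = 232 MPa, n = 1.00
  alloy A: E = 443.3, α = 4.51, σ_y = 431.6 → σ = 153 MPa, n = 2.83
  alloy V: E = 69.10, α = 9.22, σ_y = 33.10 → σ = 48.6 MPa, n = 0.681
  alloy Y: E = 64.74, α = 3.20, σ_y = 47.80 → σ = 15.8 MPa, n = 3.02
The minimum is alloy V at n = 0.681.

alloy V, n = 0.681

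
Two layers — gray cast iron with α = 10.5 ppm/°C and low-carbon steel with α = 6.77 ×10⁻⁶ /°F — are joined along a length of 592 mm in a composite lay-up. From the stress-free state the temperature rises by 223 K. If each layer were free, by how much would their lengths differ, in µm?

low-carbon steel: α = 6.77×10⁻⁶/°F × 9/5 = 12.2×10⁻⁶/K.
Δα = |10.5 − 12.2|×10⁻⁶/K = 1.69×10⁻⁶/K.
ΔL_mismatch = Δα·L·ΔT = 1.69×10⁻⁶ × 592.0 mm × 223.0 K = 223 µm.

223 µm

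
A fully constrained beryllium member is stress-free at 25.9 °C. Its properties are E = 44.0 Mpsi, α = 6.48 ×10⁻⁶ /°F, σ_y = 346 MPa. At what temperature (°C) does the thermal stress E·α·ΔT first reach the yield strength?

E = 44.0 Mpsi = 303.4 GPa.
α = 6.48×10⁻⁶/°F × 9/5 = 11.7×10⁻⁶/K.
E·α·ΔT = 346.0 MPa ⇒ ΔT = 346.0 / (303.4×10³ × 11.7×10⁻⁶) = 97.78 K.
T = 25.9 + 97.78 = 123.7 °C.

124 °C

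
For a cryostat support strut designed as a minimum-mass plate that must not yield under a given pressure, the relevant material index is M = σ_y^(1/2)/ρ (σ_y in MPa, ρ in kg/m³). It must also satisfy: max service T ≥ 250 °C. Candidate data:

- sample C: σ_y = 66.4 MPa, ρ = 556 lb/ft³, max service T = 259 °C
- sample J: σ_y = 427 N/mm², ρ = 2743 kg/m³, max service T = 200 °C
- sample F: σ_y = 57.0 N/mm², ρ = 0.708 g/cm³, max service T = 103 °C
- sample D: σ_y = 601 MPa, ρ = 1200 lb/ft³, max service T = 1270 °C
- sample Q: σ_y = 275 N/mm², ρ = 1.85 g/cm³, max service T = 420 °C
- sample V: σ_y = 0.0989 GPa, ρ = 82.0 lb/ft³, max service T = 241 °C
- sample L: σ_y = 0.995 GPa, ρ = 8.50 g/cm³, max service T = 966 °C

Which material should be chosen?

Screen on constraints: max service T ≥ 250 °C. Survivors: sample C, sample D, sample Q, sample L.
After converting to SI:
  sample C: σ_y = 66.40 MPa, ρ = 8906 kg/m³
  sample D: σ_y = 601.0 MPa, ρ = 19220 kg/m³
  sample Q: σ_y = 275.0 MPa, ρ = 1850 kg/m³
  sample L: σ_y = 995.0 MPa, ρ = 8500 kg/m³
  sample Q: M = 8.96×10⁻³
  sample L: M = 3.71×10⁻³
  sample D: M = 1.28×10⁻³
  sample C: M = 0.915×10⁻³
Sample Q has the largest M.

sample Q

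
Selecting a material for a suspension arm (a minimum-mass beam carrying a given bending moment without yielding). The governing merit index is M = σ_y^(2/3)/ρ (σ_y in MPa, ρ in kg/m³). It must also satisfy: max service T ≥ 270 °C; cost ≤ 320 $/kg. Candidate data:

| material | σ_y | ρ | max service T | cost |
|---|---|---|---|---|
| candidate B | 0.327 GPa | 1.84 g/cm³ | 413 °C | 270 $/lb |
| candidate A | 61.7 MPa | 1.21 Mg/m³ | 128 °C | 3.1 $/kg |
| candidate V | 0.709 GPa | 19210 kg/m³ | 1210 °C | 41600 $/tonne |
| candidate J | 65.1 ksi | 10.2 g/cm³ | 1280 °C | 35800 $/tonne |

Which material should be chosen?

candidate J

Screen on constraints: max service T ≥ 270 °C; cost ≤ 320 $/kg. Survivors: candidate V, candidate J.
In SI units:
  candidate V: σ_y = 709.0 MPa, ρ = 19210 kg/m³
  candidate J: σ_y = 448.8 MPa, ρ = 10200 kg/m³
  candidate J: M = 5.75×10⁻³
  candidate V: M = 4.14×10⁻³
Highest index: candidate J.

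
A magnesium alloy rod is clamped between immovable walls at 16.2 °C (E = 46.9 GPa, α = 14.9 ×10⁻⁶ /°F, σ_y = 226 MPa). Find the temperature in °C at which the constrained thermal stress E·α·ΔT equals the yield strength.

α = 14.9×10⁻⁶/°F × 9/5 = 26.8×10⁻⁶/K.
E·α·ΔT = 226.0 MPa ⇒ ΔT = 226.0 / (46.90×10³ × 26.8×10⁻⁶) = 179.7 K.
T = 16.2 + 179.7 = 195.9 °C.

196 °C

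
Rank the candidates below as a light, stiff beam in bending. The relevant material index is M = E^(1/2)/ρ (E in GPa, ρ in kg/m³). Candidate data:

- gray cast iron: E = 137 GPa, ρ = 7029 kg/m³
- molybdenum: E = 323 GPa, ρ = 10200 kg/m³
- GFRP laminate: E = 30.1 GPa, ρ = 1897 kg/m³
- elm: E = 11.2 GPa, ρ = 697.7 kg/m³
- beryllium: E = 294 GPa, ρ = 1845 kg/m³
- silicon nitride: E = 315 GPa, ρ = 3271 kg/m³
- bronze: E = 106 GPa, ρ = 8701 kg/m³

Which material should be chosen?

beryllium

Evaluate M for each candidate:
  beryllium: M = 9.29×10⁻³
  silicon nitride: M = 5.43×10⁻³
  elm: M = 4.80×10⁻³
  GFRP laminate: M = 2.89×10⁻³
  molybdenum: M = 1.76×10⁻³
  gray cast iron: M = 1.67×10⁻³
  bronze: M = 1.18×10⁻³
Beryllium has the largest M.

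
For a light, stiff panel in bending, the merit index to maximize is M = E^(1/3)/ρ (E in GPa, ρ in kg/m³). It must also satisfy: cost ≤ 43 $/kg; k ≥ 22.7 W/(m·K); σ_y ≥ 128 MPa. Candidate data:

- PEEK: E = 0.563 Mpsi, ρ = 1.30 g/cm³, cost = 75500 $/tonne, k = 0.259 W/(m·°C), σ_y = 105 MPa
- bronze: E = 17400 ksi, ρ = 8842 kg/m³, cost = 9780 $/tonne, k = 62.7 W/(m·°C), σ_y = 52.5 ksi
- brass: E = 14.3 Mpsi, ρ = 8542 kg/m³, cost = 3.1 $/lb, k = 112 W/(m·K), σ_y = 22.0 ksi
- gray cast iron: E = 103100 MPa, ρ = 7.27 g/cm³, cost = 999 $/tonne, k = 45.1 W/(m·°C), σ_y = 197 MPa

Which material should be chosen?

Screen on constraints: cost ≤ 43 $/kg; k ≥ 22.7 W/(m·K); σ_y ≥ 128 MPa. Survivors: bronze, brass, gray cast iron.
Putting every candidate on a common basis:
  bronze: E = 120.0 GPa, ρ = 8842 kg/m³
  brass: E = 98.60 GPa, ρ = 8542 kg/m³
  gray cast iron: E = 103.1 GPa, ρ = 7270 kg/m³
  gray cast iron: M = 0.645×10⁻³
  bronze: M = 0.558×10⁻³
  brass: M = 0.541×10⁻³
Highest index: gray cast iron.

gray cast iron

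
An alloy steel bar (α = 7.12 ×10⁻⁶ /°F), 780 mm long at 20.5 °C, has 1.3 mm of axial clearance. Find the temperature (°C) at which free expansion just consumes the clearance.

151 °C

α = 7.12×10⁻⁶/°F × 9/5 = 12.8×10⁻⁶/K.
α·L₀·ΔT = 1.3 mm ⇒ ΔT = 1.3 / (12.8×10⁻⁶ × 780.0) = 130.0 K.
T = 20.5 + 130.0 = 150.5 °C.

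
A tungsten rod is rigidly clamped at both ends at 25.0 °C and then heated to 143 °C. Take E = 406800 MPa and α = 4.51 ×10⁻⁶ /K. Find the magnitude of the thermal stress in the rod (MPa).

E = 406800 MPa = 406.8 GPa.
ΔT = 118.0 K. Constrained thermal stress σ = E·α·ΔT = 406.8×10³ MPa × 4.51×10⁻⁶ × 118.0 = 216 MPa (compressive).

216 MPa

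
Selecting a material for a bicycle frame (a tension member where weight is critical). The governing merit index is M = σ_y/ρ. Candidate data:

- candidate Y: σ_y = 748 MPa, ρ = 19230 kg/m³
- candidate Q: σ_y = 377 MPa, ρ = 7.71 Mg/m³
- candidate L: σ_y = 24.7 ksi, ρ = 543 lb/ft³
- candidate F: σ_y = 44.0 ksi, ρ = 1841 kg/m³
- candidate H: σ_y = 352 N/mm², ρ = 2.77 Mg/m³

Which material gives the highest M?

candidate F

After converting to SI:
  candidate Y: σ_y = 748.0 MPa, ρ = 19230 kg/m³
  candidate Q: σ_y = 377.0 MPa, ρ = 7710 kg/m³
  candidate L: σ_y = 170.3 MPa, ρ = 8698 kg/m³
  candidate F: σ_y = 303.4 MPa, ρ = 1841 kg/m³
  candidate H: σ_y = 352.0 MPa, ρ = 2770 kg/m³
  candidate F: M = 165 kN·m/kg
  candidate H: M = 127 kN·m/kg
  candidate Q: M = 48.9 kN·m/kg
  candidate Y: M = 38.9 kN·m/kg
  candidate L: M = 19.6 kN·m/kg
Candidate F ranks first.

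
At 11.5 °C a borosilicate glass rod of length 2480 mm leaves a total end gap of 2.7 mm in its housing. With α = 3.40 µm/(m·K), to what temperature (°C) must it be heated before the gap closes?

332 °C

α·L₀·ΔT = 2.7 mm ⇒ ΔT = 2.7 / (3.40×10⁻⁶ × 2480.0) = 320.2 K.
T = 11.5 + 320.2 = 331.7 °C.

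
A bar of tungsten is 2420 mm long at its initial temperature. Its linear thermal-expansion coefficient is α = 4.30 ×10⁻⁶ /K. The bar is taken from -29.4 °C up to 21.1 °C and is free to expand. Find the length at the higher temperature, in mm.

2420.5 mm

ΔT = 21.1 − (-29.4) = 50.50 K.
ΔL = α·L₀·ΔT = 4.30×10⁻⁶ × 2420 mm × 50.50 K = 0.526 mm.
L = L₀ + ΔL = 2420 + 0.526 = 2420.5 mm.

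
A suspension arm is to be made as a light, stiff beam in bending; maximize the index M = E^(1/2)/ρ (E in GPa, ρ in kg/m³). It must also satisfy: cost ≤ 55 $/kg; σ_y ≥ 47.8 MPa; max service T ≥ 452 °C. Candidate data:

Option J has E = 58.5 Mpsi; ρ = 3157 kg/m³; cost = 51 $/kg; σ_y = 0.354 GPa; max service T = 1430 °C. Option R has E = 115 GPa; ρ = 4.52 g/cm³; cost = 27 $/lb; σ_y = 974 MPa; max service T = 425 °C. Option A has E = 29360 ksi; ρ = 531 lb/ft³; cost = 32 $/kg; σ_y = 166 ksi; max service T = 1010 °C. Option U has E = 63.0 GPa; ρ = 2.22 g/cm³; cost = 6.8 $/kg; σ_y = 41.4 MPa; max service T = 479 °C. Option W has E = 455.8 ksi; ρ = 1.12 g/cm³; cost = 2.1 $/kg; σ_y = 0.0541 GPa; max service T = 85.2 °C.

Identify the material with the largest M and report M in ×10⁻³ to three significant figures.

Screen on constraints: cost ≤ 55 $/kg; σ_y ≥ 47.8 MPa; max service T ≥ 452 °C. Survivors: option J, option A.
Convert each candidate to consistent units, then evaluate M:
  option J: E = 403.3 GPa, ρ = 3157 kg/m³
  option A: E = 202.4 GPa, ρ = 8506 kg/m³
  option J: M = 6.36×10⁻³
  option A: M = 1.67×10⁻³
The maximum is for option J.

option J, M = 6.36×10⁻³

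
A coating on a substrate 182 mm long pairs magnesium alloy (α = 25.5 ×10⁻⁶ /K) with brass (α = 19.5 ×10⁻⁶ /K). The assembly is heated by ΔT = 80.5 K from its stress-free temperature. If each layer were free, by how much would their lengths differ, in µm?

Δα = |25.5 − 19.5|×10⁻⁶/K = 6.00×10⁻⁶/K.
ΔL_mismatch = Δα·L·ΔT = 6.00×10⁻⁶ × 182.0 mm × 80.5 K = 87.9 µm.

87.9 µm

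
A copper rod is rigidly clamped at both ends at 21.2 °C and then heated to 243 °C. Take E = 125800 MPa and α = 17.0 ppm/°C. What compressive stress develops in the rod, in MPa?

E = 125800 MPa = 125.8 GPa.
ΔT = 221.8 K. Constrained thermal stress σ = E·α·ΔT = 125.8×10³ MPa × 17.0×10⁻⁶ × 221.8 = 474 MPa (compressive).

474 MPa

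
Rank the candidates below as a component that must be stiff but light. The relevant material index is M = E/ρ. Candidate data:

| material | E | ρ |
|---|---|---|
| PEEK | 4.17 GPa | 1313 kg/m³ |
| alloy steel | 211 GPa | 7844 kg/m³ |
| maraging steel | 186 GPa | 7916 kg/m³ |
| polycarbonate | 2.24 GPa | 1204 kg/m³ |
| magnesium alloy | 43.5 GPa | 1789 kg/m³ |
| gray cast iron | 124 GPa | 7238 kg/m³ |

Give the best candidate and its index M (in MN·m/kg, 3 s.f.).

Per-candidate index values:
  alloy steel: M = 26.9 MN·m/kg
  magnesium alloy: M = 24.3 MN·m/kg
  maraging steel: M = 23.5 MN·m/kg
  gray cast iron: M = 17.1 MN·m/kg
  PEEK: M = 3.18 MN·m/kg
  polycarbonate: M = 1.86 MN·m/kg
Alloy steel ranks first.

alloy steel, M = 26.9 MN·m/kg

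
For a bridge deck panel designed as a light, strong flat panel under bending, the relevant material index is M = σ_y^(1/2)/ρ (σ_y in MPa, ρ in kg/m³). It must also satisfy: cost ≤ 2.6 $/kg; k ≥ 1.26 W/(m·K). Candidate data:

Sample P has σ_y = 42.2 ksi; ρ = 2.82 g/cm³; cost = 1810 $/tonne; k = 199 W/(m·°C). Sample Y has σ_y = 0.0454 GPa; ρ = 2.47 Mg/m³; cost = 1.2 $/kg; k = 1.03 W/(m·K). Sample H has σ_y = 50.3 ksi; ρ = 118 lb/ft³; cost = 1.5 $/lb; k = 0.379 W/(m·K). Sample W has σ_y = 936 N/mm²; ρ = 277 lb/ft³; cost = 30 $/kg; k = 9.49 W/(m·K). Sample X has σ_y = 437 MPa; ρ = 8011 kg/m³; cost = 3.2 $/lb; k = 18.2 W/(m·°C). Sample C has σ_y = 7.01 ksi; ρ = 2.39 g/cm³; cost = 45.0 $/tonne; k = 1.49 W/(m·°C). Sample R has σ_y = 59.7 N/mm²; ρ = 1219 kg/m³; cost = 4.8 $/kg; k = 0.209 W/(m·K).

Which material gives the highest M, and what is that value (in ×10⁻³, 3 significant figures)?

Screen on constraints: cost ≤ 2.6 $/kg; k ≥ 1.26 W/(m·K). Survivors: sample P, sample C.
Normalizing units and computing the index:
  sample P: σ_y = 291.0 MPa, ρ = 2820 kg/m³
  sample C: σ_y = 48.33 MPa, ρ = 2390 kg/m³
  sample P: M = 6.05×10⁻³
  sample C: M = 2.91×10⁻³
Sample P has the largest M.

sample P, M = 6.05×10⁻³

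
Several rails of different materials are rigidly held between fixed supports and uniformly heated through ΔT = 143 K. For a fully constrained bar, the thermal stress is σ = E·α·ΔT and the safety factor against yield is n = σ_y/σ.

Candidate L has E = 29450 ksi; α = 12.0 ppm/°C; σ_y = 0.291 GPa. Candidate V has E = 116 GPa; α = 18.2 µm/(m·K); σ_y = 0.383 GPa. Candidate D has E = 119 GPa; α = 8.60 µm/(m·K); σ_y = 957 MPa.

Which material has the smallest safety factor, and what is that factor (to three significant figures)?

Per material, after unit conversion:
  candidate L: E = 203.1, α = 12.0, σ_y = 291.0 → σ = 348 MPa, n = 0.835
  candidate V: E = 116.0, α = 18.2, σ_y = 383.0 → σ = 302 MPa, n = 1.27
  candidate D: E = 119.0, α = 8.60, σ_y = 957.0 → σ = 146 MPa, n = 6.54
Candidate L has the lowest safety factor, n = 0.835.

candidate L, n = 0.835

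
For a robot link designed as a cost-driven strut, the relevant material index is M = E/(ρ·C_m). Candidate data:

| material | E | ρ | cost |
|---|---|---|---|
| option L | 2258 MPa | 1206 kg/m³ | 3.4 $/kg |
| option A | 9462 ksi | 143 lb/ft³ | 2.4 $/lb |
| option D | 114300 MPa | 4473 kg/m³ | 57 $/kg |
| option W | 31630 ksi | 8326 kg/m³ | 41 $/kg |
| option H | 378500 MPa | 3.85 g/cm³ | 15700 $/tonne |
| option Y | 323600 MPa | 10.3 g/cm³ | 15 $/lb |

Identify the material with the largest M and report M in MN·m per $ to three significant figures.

option H, M = 6.26 MN·m per $

Normalizing units and computing the index:
  option L: E = 2.258 GPa, ρ = 1206 kg/m³, cost = 3.400 $/kg
  option A: E = 65.24 GPa, ρ = 2291 kg/m³, cost = 5.291 $/kg
  option D: E = 114.3 GPa, ρ = 4473 kg/m³, cost = 57.00 $/kg
  option W: E = 218.1 GPa, ρ = 8326 kg/m³, cost = 41.00 $/kg
  option H: E = 378.5 GPa, ρ = 3850 kg/m³, cost = 15.70 $/kg
  option Y: E = 323.6 GPa, ρ = 10300 kg/m³, cost = 33.07 $/kg
  option H: M = 6.26 MN·m per $
  option A: M = 5.38 MN·m per $
  option Y: M = 0.950 MN·m per $
  option W: M = 0.639 MN·m per $
  option L: M = 0.551 MN·m per $
  option D: M = 0.448 MN·m per $
Highest index: option H.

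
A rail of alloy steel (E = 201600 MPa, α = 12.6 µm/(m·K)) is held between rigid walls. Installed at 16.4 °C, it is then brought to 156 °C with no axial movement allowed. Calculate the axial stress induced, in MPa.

355 MPa

E = 201600 MPa = 201.6 GPa.
ΔT = 139.6 K. Constrained thermal stress σ = E·α·ΔT = 201.6×10³ MPa × 12.6×10⁻⁶ × 139.6 = 355 MPa (compressive).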